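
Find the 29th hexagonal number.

1653

The 29th hexagonal number is n(2n−1) with n = 29.
29·(2·29 − 1) = 29·57 = 1653.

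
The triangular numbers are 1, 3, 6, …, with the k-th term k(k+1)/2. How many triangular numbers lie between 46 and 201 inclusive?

10

The n-th triangular number is n(n+1)/2.
Smallest index with value ≥ 46: n = 10 (giving 55).
Largest index with value ≤ 201: n = 19 (giving 190).
Indices 10 through 19: 10 terms.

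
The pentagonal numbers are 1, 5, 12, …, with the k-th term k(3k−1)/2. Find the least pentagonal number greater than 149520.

149626

Solve n(3n−1)/2 > 149520 for integer n.
The largest n with value ≤ 149520 is 315 (since 148680 ≤ 149520 < 149626), so the first above is n = 316, value 149626.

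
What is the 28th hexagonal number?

1540

The 28th hexagonal number is n(2n−1) with n = 28.
28·(2·28 − 1) = 28·55 = 1540.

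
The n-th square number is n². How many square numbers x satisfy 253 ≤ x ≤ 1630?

25

The n-th square number is n².
Smallest index with value ≥ 253: n = 16 (giving 256).
Largest index with value ≤ 1630: n = 40 (giving 1600).
Indices 16 through 40: 25 terms.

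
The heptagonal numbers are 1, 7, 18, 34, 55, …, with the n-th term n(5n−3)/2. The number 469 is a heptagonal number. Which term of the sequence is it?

Set n(5n−3)/2 = 469, giving 5n² − 3n − 938 = 0.
The discriminant is 9 + 40·469 = 18769, and √18769 = 137.
So n = (3 + 137) / 10 = 140/10 = 14.
Check: 14·(5·14 − 3)/2 = 469. ✓

14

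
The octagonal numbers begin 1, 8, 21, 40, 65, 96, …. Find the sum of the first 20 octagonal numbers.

8190

Σ i(3i−2) = 3Σi² − 2Σi over i = 1..20.
Σi = 210 and Σi² = 2870.
3·2870 − 2·210 = 8190.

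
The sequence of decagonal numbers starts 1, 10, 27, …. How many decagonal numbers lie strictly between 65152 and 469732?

The n-th decagonal number is n(4n−3).
Smallest index with value > 65152: n = 129 (giving 66177).
Largest index with value < 469732: n = 343 (giving 469567).
Indices 129 through 343: 215 terms.

215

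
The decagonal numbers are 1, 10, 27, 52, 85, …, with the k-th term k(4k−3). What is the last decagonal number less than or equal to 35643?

Solve n(4n−3) ≤ 35643 for integer n.
n = 94 gives 35062 ≤ 35643, while n = 95 gives 35815 > 35643; so the answer is 35062.

35062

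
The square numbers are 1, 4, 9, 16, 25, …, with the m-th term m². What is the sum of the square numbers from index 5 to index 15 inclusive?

Σ_{i=5}^{15} i² = 1240 − 30 = 1210.

1210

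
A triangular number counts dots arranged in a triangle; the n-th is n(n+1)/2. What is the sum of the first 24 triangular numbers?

Σ i(i+1)/2 = (Σi² + Σi) / 2 over i = 1..24.
Σi = 300 and Σi² = 4900.
(1·4900 + 1·300) / 2 = 5200/2 = 2600.

2600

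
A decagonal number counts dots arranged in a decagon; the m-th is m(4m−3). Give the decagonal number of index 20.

1540

20·(4·20 − 3) = 20·77 = 1540.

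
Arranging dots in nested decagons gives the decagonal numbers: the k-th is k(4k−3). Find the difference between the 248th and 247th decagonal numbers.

1977

Consecutive decagonal numbers differ by 8n − 7: here 8·248 − 7 = 1977.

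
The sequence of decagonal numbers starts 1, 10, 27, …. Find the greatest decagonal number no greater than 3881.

3751

Solve n(4n−3) ≤ 3881 for integer n.
n = 31 gives 3751 ≤ 3881, while n = 32 gives 4000 > 3881; so the answer is 3751.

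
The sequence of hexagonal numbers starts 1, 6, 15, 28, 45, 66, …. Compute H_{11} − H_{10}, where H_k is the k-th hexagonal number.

41

Consecutive hexagonal numbers differ by 4n − 3: here 4·11 − 3 = 41.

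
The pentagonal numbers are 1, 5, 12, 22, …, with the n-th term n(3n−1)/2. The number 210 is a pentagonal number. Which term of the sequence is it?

Set n(3n−1)/2 = 210, giving 3n² − n − 420 = 0.
So n = (1 + 71) / 6 = 72/6 = 12.

12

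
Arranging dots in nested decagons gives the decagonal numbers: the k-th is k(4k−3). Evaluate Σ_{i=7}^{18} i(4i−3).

Σ i(4i−3) = 4Σi² − 3Σi over i = 7..18.
Σi = 171 − 21 = 150 and Σi² = 2109 − 91 = 2018.
4·2018 − 3·150 = 7622.

7622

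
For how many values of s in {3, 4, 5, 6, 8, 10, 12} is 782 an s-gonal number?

1

s = 3: P(3, 39) = 780 and P(3, 40) = 820; 782 is not s-gonal.
s = 4: P(4, 27) = 729 and P(4, 28) = 784; 782 is not s-gonal.
s = 5: P(5, 23) = 782. ✓
s = 6: P(6, 20) = 780 and P(6, 21) = 861; 782 is not s-gonal.
s = 8: P(8, 16) = 736 and P(8, 17) = 833; 782 is not s-gonal.
s = 10: P(10, 14) = 742 and P(10, 15) = 855; 782 is not s-gonal.
s = 12: P(12, 12) = 672 and P(12, 13) = 793; 782 is not s-gonal.
Hits: s ∈ {5} → 1.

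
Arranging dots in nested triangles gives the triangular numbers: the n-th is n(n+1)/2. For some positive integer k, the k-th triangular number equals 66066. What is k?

Set n(n+1)/2 = 66066, giving n² + n − 132132 = 0.
The discriminant is 1 + 8·66066 = 528529, and √528529 = 727.
So n = (-1 + 727) / 2 = 726/2 = 363.

363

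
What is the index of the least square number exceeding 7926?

Solve n² > 7926 for integer n.
The largest n with value ≤ 7926 is 89 (since 7921 ≤ 7926 < 8100), so the first above is n = 90, value 8100.

90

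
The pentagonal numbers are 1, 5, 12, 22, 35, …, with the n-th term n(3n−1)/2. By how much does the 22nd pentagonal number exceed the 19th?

183

22·(3·22 − 1)/2 = 715 and 19·(3·19 − 1)/2 = 532.
Difference: 715 − 532 = 183.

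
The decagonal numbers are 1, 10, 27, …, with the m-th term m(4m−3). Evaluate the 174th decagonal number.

120582

The 174th decagonal number is n(4n−3) with n = 174.
174·(4·174 − 3) = 174·693 = 120582.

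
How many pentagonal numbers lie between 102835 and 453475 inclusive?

The n-th pentagonal number is n(3n−1)/2.
Smallest index with value ≥ 102835: n = 262 (giving 102835).
Largest index with value ≤ 453475: n = 550 (giving 453475).
Indices 262 through 550: 289 terms.

289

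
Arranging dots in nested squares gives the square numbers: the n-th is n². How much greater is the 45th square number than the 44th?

n² − (n−1)² = 2n − 1, so 45² − 44² = 2·45 − 1 = 89.

89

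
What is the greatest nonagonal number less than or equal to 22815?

22761

Solve n(7n−5)/2 ≤ 22815 for integer n.
n = 81 gives 22761 ≤ 22815, while n = 82 gives 23329 > 22815; so the answer is 22761.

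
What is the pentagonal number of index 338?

171197

The 338th pentagonal number is n(3n−1)/2 with n = 338.
338·(3·338 − 1)/2 = 338·1013/2 = 171197.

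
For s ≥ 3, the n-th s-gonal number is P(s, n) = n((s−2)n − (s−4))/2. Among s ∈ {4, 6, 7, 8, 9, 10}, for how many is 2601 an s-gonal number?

1

s = 4: P(4, 51) = 2601. ✓
s = 6: P(6, 36) = 2556 and P(6, 37) = 2701; 2601 is not s-gonal.
s = 7: P(7, 32) = 2512 and P(7, 33) = 2673; 2601 is not s-gonal.
s = 8: P(8, 29) = 2465 and P(8, 30) = 2640; 2601 is not s-gonal.
s = 9: P(9, 27) = 2484 and P(9, 28) = 2674; 2601 is not s-gonal.
s = 10: P(10, 25) = 2425 and P(10, 26) = 2626; 2601 is not s-gonal.
Hits: s ∈ {4} → 1.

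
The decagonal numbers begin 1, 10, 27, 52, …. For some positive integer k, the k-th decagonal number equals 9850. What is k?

50

Set n(4n−3) = 9850, giving 4n² − 3n − 9850 = 0.
The discriminant is 9 + 16·9850 = 157609, and √157609 = 397.
So n = (3 + 397) / 8 = 400/8 = 50.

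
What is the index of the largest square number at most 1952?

Solve n² ≤ 1952 for integer n.
n = 44 gives 1936 ≤ 1952, while n = 45 gives 2025 > 1952; so the answer is index 44.

44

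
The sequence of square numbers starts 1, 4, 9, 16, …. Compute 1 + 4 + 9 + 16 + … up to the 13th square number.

Σ_{i=1}^{13} i² = 13·14·27/6 = 819.

819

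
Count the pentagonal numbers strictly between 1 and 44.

The n-th pentagonal number is n(3n−1)/2.
Smallest index with value > 1: n = 2 (giving 5).
Largest index with value < 44: n = 5 (giving 35).
Indices 2 through 5: 4 terms.

4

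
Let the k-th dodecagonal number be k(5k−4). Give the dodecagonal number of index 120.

The 120th dodecagonal number is n(5n−4) with n = 120.
120·(5·120 − 4) = 120·596 = 71520.

71520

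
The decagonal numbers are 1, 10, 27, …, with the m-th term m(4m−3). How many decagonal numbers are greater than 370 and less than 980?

6

The n-th decagonal number is n(4n−3).
Smallest index with value > 370: n = 11 (giving 451).
Largest index with value < 980: n = 16 (giving 976).
Indices 11 through 16: 6 terms.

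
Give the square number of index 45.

2025

45² = 2025.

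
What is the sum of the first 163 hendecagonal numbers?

Σ i(9i−7)/2 = (9Σi² − 7Σi) / 2 over i = 1..163.
Σi = 13366 and Σi² = 1456894.
(9·1456894 − 7·13366) / 2 = 13018484/2 = 6509242.

6509242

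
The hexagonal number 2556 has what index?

36

Set n(2n−1) = 2556, giving 2n² − n − 2556 = 0.
The discriminant is 1 + 8·2556 = 20449, and √20449 = 143.
So n = (1 + 143) / 4 = 144/4 = 36.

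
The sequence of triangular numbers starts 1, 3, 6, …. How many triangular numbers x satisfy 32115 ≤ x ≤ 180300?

The n-th triangular number is n(n+1)/2.
Smallest index with value ≥ 32115: n = 253 (giving 32131).
Largest index with value ≤ 180300: n = 600 (giving 180300).
Indices 253 through 600: 348 terms.

348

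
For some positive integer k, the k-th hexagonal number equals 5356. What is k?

Set n(2n−1) = 5356, giving 2n² − n − 5356 = 0.
So n = (1 + 207) / 4 = 208/4 = 52.

52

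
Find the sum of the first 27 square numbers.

Σ_{i=1}^{27} i² = 27·28·55/6 = 6930.

6930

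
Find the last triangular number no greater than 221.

210

Solve n(n+1)/2 ≤ 221 for integer n.
n = 20 gives 210 ≤ 221, while n = 21 gives 231 > 221; so the answer is 210.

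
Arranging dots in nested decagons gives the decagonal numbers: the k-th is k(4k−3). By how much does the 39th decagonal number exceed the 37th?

39·(4·39 − 3) = 5967 and 37·(4·37 − 3) = 5365.
Difference: 5967 − 5365 = 602.

602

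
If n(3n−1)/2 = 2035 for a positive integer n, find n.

37

Set n(3n−1)/2 = 2035, giving 3n² − n − 4070 = 0.
So n = (1 + 221) / 6 = 222/6 = 37.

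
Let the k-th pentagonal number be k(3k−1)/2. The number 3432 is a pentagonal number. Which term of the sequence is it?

Set n(3n−1)/2 = 3432, giving 3n² − n − 6864 = 0.
The discriminant is 1 + 24·3432 = 82369, and √82369 = 287.
So n = (1 + 287) / 6 = 288/6 = 48.

48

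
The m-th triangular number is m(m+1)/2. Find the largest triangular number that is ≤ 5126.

Solve n(n+1)/2 ≤ 5126 for integer n.
n = 100 gives 5050 ≤ 5126, while n = 101 gives 5151 > 5126; so the answer is 5050.

5050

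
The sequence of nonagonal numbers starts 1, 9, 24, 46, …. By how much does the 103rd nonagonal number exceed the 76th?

16848

103·(7·103 − 5)/2 = 36874 and 76·(7·76 − 5)/2 = 20026.
Difference: 36874 − 20026 = 16848.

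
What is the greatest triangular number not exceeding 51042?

Solve n(n+1)/2 ≤ 51042 for integer n.
n = 319 gives 51040 ≤ 51042, while n = 320 gives 51360 > 51042; so the answer is 51040.

51040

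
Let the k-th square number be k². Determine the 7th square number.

49

The 7th square number is n² with n = 7.
7² = 49.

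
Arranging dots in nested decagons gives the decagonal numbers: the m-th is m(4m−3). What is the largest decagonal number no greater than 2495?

2425

Solve n(4n−3) ≤ 2495 for integer n.
n = 25 gives 2425 ≤ 2495, while n = 26 gives 2626 > 2495; so the answer is 2425.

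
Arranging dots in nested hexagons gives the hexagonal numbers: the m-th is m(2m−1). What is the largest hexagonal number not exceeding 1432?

1431

Solve n(2n−1) ≤ 1432 for integer n.
n = 27 gives 1431 ≤ 1432, while n = 28 gives 1540 > 1432; so the answer is 1431.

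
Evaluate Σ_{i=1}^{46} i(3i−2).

98371

Σ i(3i−2) = 3Σi² − 2Σi over i = 1..46.
Σi = 1081 and Σi² = 33511.
3·33511 − 2·1081 = 98371.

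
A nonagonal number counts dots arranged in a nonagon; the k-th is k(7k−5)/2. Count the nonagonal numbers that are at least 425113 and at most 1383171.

The n-th nonagonal number is n(7n−5)/2.
Smallest index with value ≥ 425113: n = 349 (giving 425431).
Largest index with value ≤ 1383171: n = 629 (giving 1383171).
Indices 349 through 629: 281 terms.

281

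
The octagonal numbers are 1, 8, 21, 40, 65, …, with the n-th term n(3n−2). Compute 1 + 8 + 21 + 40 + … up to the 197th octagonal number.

Σ i(3i−2) = 3Σi² − 2Σi over i = 1..197.
Σi = 19503 and Σi² = 2567895.
3·2567895 − 2·19503 = 7664679.

7664679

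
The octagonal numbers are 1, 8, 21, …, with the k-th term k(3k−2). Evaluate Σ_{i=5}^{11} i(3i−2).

1316

Σ i(3i−2) = 3Σi² − 2Σi over i = 5..11.
Σi = 66 − 10 = 56 and Σi² = 506 − 30 = 476.
3·476 − 2·56 = 1316.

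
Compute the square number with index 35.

1225

The 35th square number is n² with n = 35.
35² = 1225.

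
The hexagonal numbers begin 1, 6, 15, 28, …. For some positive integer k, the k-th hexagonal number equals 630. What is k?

Set n(2n−1) = 630, giving 2n² − n − 630 = 0.
The discriminant is 1 + 8·630 = 5041, and √5041 = 71.
So n = (1 + 71) / 4 = 72/4 = 18.
Check: 18·(2·18 − 1) = 630. ✓

18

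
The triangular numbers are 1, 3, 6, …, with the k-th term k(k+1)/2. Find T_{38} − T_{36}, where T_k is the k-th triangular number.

75

38·39/2 = 741 and 36·37/2 = 666.
Difference: 741 − 666 = 75.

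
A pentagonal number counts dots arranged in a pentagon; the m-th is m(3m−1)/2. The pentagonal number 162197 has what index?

329

Set n(3n−1)/2 = 162197, giving 3n² − n − 324394 = 0.
So n = (1 + 1973) / 6 = 1974/6 = 329.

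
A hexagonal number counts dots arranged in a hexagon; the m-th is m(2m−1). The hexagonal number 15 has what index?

Set n(2n−1) = 15, giving 2n² − n − 15 = 0.
The discriminant is 1 + 8·15 = 121, and √121 = 11.
So n = (1 + 11) / 4 = 12/4 = 3.

3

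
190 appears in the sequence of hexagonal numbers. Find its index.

Set n(2n−1) = 190, giving 2n² − n − 190 = 0.
The discriminant is 1 + 8·190 = 1521, and √1521 = 39.
So n = (1 + 39) / 4 = 40/4 = 10.
Check: 10·(2·10 − 1) = 190. ✓

10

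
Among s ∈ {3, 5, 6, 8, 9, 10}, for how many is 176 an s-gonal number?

2

s = 3: P(3, 18) = 171 and P(3, 19) = 190; 176 is not s-gonal.
s = 5: P(5, 11) = 176. ✓
s = 6: P(6, 9) = 153 and P(6, 10) = 190; 176 is not s-gonal.
s = 8: P(8, 8) = 176. ✓
s = 9: P(9, 7) = 154 and P(9, 8) = 204; 176 is not s-gonal.
s = 10: P(10, 7) = 175 and P(10, 8) = 232; 176 is not s-gonal.
Hits: s ∈ {5, 8} → 2.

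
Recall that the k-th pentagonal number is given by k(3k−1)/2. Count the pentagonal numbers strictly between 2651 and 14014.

54

The n-th pentagonal number is n(3n−1)/2.
Smallest index with value > 2651: n = 43 (giving 2752).
Largest index with value < 14014: n = 96 (giving 13776).
Indices 43 through 96: 54 terms.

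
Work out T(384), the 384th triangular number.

73920

The 384th triangular number is n(n+1)/2 with n = 384.
384·385/2 = 147840/2 = 73920.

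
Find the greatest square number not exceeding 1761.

Solve n² ≤ 1761 for integer n.
n = 41 gives 1681 ≤ 1761, while n = 42 gives 1764 > 1761; so the answer is 1681.

1681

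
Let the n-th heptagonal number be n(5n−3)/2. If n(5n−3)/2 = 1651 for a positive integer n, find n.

26

Set n(5n−3)/2 = 1651, giving 5n² − 3n − 3302 = 0.
So n = (3 + 257) / 10 = 260/10 = 26.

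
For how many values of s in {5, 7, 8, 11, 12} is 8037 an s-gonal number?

1

s = 5: P(5, 73) = 7957 and P(5, 74) = 8177; 8037 is not s-gonal.
s = 7: P(7, 57) = 8037. ✓
s = 8: P(8, 52) = 8008 and P(8, 53) = 8321; 8037 is not s-gonal.
s = 11: P(11, 42) = 7791 and P(11, 43) = 8170; 8037 is not s-gonal.
s = 12: P(12, 40) = 7840 and P(12, 41) = 8241; 8037 is not s-gonal.
Hits: s ∈ {7} → 1.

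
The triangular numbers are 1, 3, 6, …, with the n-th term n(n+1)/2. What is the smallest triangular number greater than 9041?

9045

Solve n(n+1)/2 > 9041 for integer n.
The largest n with value ≤ 9041 is 133 (since 8911 ≤ 9041 < 9045), so the first above is n = 134, value 9045.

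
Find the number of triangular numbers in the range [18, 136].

11

The n-th triangular number is n(n+1)/2.
Smallest index with value ≥ 18: n = 6 (giving 21).
Largest index with value ≤ 136: n = 16 (giving 136).
Indices 6 through 16: 11 terms.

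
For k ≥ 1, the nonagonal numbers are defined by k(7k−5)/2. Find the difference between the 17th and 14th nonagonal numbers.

318

17·(7·17 − 5)/2 = 969 and 14·(7·14 − 5)/2 = 651.
Difference: 969 − 651 = 318.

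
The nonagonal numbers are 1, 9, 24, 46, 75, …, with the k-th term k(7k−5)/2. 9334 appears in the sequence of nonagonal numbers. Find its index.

Set n(7n−5)/2 = 9334, giving 7n² − 5n − 18668 = 0.
The discriminant is 25 + 56·9334 = 522729, and √522729 = 723.
So n = (5 + 723) / 14 = 728/14 = 52.

52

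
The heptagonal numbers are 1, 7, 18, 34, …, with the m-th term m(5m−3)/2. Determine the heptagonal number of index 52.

The 52nd heptagonal number is n(5n−3)/2 with n = 52.
52·(5·52 − 3)/2 = 52·257/2 = 6682.

6682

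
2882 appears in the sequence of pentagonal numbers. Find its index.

44

Set n(3n−1)/2 = 2882, giving 3n² − n − 5764 = 0.
So n = (1 + 263) / 6 = 264/6 = 44.
Check: 44·(3·44 − 1)/2 = 2882. ✓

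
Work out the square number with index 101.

10201

The 101st square number is n² with n = 101.
101² = 10201.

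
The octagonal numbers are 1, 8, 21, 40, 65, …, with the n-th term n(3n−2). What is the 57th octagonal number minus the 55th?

57·(3·57 − 2) = 9633 and 55·(3·55 − 2) = 8965.
Difference: 9633 − 8965 = 668.

668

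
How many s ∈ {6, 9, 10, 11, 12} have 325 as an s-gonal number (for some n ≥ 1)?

2

s = 6: P(6, 13) = 325. ✓
s = 9: P(9, 10) = 325. ✓
s = 10: P(10, 9) = 297 and P(10, 10) = 370; 325 is not s-gonal.
s = 11: P(11, 8) = 260 and P(11, 9) = 333; 325 is not s-gonal.
s = 12: P(12, 8) = 288 and P(12, 9) = 369; 325 is not s-gonal.
Hits: s ∈ {6, 9} → 2.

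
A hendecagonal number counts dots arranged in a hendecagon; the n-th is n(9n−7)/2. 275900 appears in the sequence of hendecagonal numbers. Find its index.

248

Set n(9n−7)/2 = 275900, giving 9n² − 7n − 551800 = 0.
The discriminant is 49 + 72·275900 = 19864849, and √19864849 = 4457.
So n = (7 + 4457) / 18 = 4464/18 = 248.
Check: 248·(9·248 − 7)/2 = 275900. ✓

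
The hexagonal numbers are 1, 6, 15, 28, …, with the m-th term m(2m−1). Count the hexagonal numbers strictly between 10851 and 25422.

The n-th hexagonal number is n(2n−1).
Smallest index with value > 10851: n = 74 (giving 10878).
Largest index with value < 25422: n = 112 (giving 24976).
Indices 74 through 112: 39 terms.

39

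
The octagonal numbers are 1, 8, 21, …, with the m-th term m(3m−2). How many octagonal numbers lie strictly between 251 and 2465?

19

The n-th octagonal number is n(3n−2).
Smallest index with value > 251: n = 10 (giving 280).
Largest index with value < 2465: n = 28 (giving 2296).
Indices 10 through 28: 19 terms.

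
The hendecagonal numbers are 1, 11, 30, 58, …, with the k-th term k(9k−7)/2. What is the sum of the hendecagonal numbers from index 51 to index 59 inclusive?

121050

Σ i(9i−7)/2 = (9Σi² − 7Σi) / 2 over i = 51..59.
Σi = 1770 − 1275 = 495 and Σi² = 70210 − 42925 = 27285.
(9·27285 − 7·495) / 2 = 242100/2 = 121050.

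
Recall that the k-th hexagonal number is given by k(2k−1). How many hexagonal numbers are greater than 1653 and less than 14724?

57

The n-th hexagonal number is n(2n−1).
Smallest index with value > 1653: n = 30 (giving 1770).
Largest index with value < 14724: n = 86 (giving 14706).
Indices 30 through 86: 57 terms.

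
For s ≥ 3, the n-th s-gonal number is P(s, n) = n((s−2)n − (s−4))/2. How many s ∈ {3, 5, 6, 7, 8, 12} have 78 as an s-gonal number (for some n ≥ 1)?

s = 3: P(3, 12) = 78. ✓
s = 5: P(5, 7) = 70 and P(5, 8) = 92; 78 is not s-gonal.
s = 6: P(6, 6) = 66 and P(6, 7) = 91; 78 is not s-gonal.
s = 7: P(7, 5) = 55 and P(7, 6) = 81; 78 is not s-gonal.
s = 8: P(8, 5) = 65 and P(8, 6) = 96; 78 is not s-gonal.
s = 12: P(12, 4) = 64 and P(12, 5) = 105; 78 is not s-gonal.
Hits: s ∈ {3} → 1.

1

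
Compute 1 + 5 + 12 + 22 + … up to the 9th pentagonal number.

Σ i(3i−1)/2 = (3Σi² − Σi) / 2 over i = 1..9.
Σi = 45 and Σi² = 285.
(3·285 − 1·45) / 2 = 810/2 = 405.

405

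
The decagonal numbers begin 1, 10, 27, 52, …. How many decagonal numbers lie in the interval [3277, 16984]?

37

The n-th decagonal number is n(4n−3).
Smallest index with value ≥ 3277: n = 29 (giving 3277).
Largest index with value ≤ 16984: n = 65 (giving 16705).
Indices 29 through 65: 37 terms.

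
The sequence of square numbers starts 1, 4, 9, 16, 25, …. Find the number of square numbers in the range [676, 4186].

39

The n-th square number is n².
Smallest index with value ≥ 676: n = 26 (giving 676).
Largest index with value ≤ 4186: n = 64 (giving 4096).
Indices 26 through 64: 39 terms.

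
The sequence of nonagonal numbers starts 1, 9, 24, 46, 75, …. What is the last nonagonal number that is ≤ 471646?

470494

Solve n(7n−5)/2 ≤ 471646 for integer n.
n = 367 gives 470494 ≤ 471646, while n = 368 gives 473064 > 471646; so the answer is 470494.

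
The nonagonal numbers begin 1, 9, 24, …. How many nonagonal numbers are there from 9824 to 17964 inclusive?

The n-th nonagonal number is n(7n−5)/2.
Smallest index with value ≥ 9824: n = 54 (giving 10071).
Largest index with value ≤ 17964: n = 72 (giving 17964).
Indices 54 through 72: 19 terms.

19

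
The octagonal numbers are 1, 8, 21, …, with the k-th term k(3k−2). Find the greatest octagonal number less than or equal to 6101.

Solve n(3n−2) ≤ 6101 for integer n.
n = 45 gives 5985 ≤ 6101, while n = 46 gives 6256 > 6101; so the answer is 5985.

5985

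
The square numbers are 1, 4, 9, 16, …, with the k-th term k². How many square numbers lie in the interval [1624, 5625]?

35

The n-th square number is n².
Smallest index with value ≥ 1624: n = 41 (giving 1681).
Largest index with value ≤ 5625: n = 75 (giving 5625).
Indices 41 through 75: 35 terms.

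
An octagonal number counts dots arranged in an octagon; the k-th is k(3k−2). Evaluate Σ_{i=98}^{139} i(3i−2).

1777881

Σ i(3i−2) = 3Σi² − 2Σi over i = 98..139.
Σi = 9730 − 4753 = 4977 and Σi² = 904890 − 308945 = 595945.
3·595945 − 2·4977 = 1777881.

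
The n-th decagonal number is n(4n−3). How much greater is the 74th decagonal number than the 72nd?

74·(4·74 − 3) = 21682 and 72·(4·72 − 3) = 20520.
Difference: 21682 − 20520 = 1162.

1162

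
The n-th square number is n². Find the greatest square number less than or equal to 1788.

1764

Solve n² ≤ 1788 for integer n.
n = 42 gives 1764 ≤ 1788, while n = 43 gives 1849 > 1788; so the answer is 1764.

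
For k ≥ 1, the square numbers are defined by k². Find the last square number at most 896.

Solve n² ≤ 896 for integer n.
n = 29 gives 841 ≤ 896, while n = 30 gives 900 > 896; so the answer is 841.

841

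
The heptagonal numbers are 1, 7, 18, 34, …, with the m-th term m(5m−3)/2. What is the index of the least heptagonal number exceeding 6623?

Solve n(5n−3)/2 > 6623 for integer n.
The largest n with value ≤ 6623 is 51 (since 6426 ≤ 6623 < 6682), so the first above is n = 52, value 6682.

52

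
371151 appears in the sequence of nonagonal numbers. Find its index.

326

Set n(7n−5)/2 = 371151, giving 7n² − 5n − 742302 = 0.
The discriminant is 25 + 56·371151 = 20784481, and √20784481 = 4559.
So n = (5 + 4559) / 14 = 4564/14 = 326.
Check: 326·(7·326 − 5)/2 = 371151. ✓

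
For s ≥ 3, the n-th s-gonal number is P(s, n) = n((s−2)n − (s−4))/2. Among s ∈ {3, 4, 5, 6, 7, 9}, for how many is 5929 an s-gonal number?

s = 3: P(3, 108) = 5886 and P(3, 109) = 5995; 5929 is not s-gonal.
s = 4: P(4, 77) = 5929. ✓
s = 5: P(5, 63) = 5922 and P(5, 64) = 6112; 5929 is not s-gonal.
s = 6: P(6, 54) = 5778 and P(6, 55) = 5995; 5929 is not s-gonal.
s = 7: P(7, 49) = 5929. ✓
s = 9: P(9, 41) = 5781 and P(9, 42) = 6069; 5929 is not s-gonal.
Hits: s ∈ {4, 7} → 2.

2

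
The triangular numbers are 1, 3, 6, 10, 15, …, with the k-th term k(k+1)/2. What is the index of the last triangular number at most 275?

22

Solve n(n+1)/2 ≤ 275 for integer n.
n = 22 gives 253 ≤ 275, while n = 23 gives 276 > 275; so the answer is index 22.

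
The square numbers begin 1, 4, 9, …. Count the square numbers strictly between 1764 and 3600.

17

The n-th square number is n².
Smallest index with value > 1764: n = 43 (giving 1849).
Largest index with value < 3600: n = 59 (giving 3481).
Indices 43 through 59: 17 terms.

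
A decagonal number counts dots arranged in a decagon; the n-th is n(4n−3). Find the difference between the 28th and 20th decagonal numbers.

1512

28·(4·28 − 3) = 3052 and 20·(4·20 − 3) = 1540.
Difference: 3052 − 1540 = 1512.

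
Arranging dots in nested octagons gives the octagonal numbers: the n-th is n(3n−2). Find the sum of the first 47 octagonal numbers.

Σ i(3i−2) = 3Σi² − 2Σi over i = 1..47.
Σi = 1128 and Σi² = 35720.
3·35720 − 2·1128 = 104904.

104904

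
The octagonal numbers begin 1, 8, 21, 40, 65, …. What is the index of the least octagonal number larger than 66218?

Solve n(3n−2) > 66218 for integer n.
The largest n with value ≤ 66218 is 148 (since 65416 ≤ 66218 < 66305), so the first above is n = 149, value 66305.

149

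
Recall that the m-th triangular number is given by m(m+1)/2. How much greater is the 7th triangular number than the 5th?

13

7·8/2 = 28 and 5·6/2 = 15.
Difference: 28 − 15 = 13.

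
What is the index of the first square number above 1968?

Solve n² > 1968 for integer n.
The largest n with value ≤ 1968 is 44 (since 1936 ≤ 1968 < 2025), so the first above is n = 45, value 2025.

45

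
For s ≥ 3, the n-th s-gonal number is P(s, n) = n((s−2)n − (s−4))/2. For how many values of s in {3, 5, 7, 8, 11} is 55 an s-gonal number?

s = 3: P(3, 10) = 55. ✓
s = 5: P(5, 6) = 51 and P(5, 7) = 70; 55 is not s-gonal.
s = 7: P(7, 5) = 55. ✓
s = 8: P(8, 4) = 40 and P(8, 5) = 65; 55 is not s-gonal.
s = 11: P(11, 3) = 30 and P(11, 4) = 58; 55 is not s-gonal.
Hits: s ∈ {3, 7} → 2.

2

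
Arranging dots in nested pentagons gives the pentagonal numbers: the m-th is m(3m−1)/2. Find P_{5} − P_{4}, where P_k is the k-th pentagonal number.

Consecutive pentagonal numbers differ by 3n − 2: here 3·5 − 2 = 13.

13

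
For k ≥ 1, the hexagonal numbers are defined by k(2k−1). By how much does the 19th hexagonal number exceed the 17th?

19·(2·19 − 1) = 703 and 17·(2·17 − 1) = 561.
Difference: 703 − 561 = 142.

142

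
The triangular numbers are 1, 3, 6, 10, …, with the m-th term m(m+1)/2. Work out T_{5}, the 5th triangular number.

The 5th triangular number is n(n+1)/2 with n = 5.
5·6/2 = 30/2 = 15.

15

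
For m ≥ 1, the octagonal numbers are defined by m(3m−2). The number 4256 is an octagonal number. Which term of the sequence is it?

Set n(3n−2) = 4256, giving 3n² − 2n − 4256 = 0.
The discriminant is 4 + 12·4256 = 51076, and √51076 = 226.
So n = (2 + 226) / 6 = 228/6 = 38.

38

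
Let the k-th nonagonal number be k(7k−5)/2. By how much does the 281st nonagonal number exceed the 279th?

3915

281·(7·281 − 5)/2 = 275661 and 279·(7·279 − 5)/2 = 271746.
Difference: 275661 − 271746 = 3915.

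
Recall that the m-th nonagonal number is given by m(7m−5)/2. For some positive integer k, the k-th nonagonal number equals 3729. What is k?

33

Set n(7n−5)/2 = 3729, giving 7n² − 5n − 7458 = 0.
So n = (5 + 457) / 14 = 462/14 = 33.
Check: 33·(7·33 − 5)/2 = 3729. ✓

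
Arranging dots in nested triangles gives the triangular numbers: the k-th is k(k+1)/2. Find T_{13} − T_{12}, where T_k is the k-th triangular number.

Consecutive triangular numbers differ by n: T_{13} − T_{12} = 13.

13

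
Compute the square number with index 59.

59² = 3481.

3481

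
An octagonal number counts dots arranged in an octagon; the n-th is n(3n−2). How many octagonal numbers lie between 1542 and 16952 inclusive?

The n-th octagonal number is n(3n−2).
Smallest index with value ≥ 1542: n = 24 (giving 1680).
Largest index with value ≤ 16952: n = 75 (giving 16725).
Indices 24 through 75: 52 terms.

52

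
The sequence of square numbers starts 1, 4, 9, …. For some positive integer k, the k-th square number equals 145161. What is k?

381

We need n² = 145161, so n = √145161 = 381.
Check: 381² = 145161. ✓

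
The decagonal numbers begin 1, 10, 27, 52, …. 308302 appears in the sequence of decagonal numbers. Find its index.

278

Set n(4n−3) = 308302, giving 4n² − 3n − 308302 = 0.
The discriminant is 9 + 16·308302 = 4932841, and √4932841 = 2221.
So n = (3 + 2221) / 8 = 2224/8 = 278.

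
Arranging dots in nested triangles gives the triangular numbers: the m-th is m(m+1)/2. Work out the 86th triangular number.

86·87/2 = 7482/2 = 3741.

3741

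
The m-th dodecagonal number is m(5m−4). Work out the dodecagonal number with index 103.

52633

103·(5·103 − 4) = 103·511 = 52633.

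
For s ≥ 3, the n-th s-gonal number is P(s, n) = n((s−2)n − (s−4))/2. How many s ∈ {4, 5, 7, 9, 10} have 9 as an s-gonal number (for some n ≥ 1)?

2

s = 4: P(4, 3) = 9. ✓
s = 5: P(5, 2) = 5 and P(5, 3) = 12; 9 is not s-gonal.
s = 7: P(7, 2) = 7 and P(7, 3) = 18; 9 is not s-gonal.
s = 9: P(9, 2) = 9. ✓
s = 10: P(10, 1) = 1 and P(10, 2) = 10; 9 is not s-gonal.
Hits: s ∈ {4, 9} → 2.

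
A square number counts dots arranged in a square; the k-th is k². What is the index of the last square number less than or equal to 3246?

Solve n² ≤ 3246 for integer n.
n = 56 gives 3136 ≤ 3246, while n = 57 gives 3249 > 3246; so the answer is index 56.

56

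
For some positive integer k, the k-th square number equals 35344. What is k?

188

We need n² = 35344, so n = √35344 = 188.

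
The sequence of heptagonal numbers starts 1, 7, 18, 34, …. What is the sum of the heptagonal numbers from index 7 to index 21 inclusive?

Σ i(5i−3)/2 = (5Σi² − 3Σi) / 2 over i = 7..21.
Σi = 231 − 21 = 210 and Σi² = 3311 − 91 = 3220.
(5·3220 − 3·210) / 2 = 15470/2 = 7735.

7735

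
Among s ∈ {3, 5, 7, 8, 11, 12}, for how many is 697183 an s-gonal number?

1

s = 3: P(3, 1180) = 696790 and P(3, 1181) = 697971; 697183 is not s-gonal.
s = 5: P(5, 681) = 695301 and P(5, 682) = 697345; 697183 is not s-gonal.
s = 7: P(7, 528) = 696168 and P(7, 529) = 698809; 697183 is not s-gonal.
s = 8: P(8, 482) = 696008 and P(8, 483) = 698901; 697183 is not s-gonal.
s = 11: P(11, 394) = 697183. ✓
s = 12: P(12, 373) = 694153 and P(12, 374) = 697884; 697183 is not s-gonal.
Hits: s ∈ {11} → 1.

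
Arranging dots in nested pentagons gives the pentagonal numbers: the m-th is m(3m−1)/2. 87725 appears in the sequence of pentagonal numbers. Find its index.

242

Set n(3n−1)/2 = 87725, giving 3n² − n − 175450 = 0.
So n = (1 + 1451) / 6 = 1452/6 = 242.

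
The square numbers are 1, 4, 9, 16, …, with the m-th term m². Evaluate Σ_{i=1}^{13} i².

Σ_{i=1}^{13} i² = 13·14·27/6 = 819.

819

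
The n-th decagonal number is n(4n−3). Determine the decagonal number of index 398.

The 398th decagonal number is n(4n−3) with n = 398.
398·(4·398 − 3) = 398·1589 = 632422.

632422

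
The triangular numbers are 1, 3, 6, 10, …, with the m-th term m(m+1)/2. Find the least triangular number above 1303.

Solve n(n+1)/2 > 1303 for integer n.
The largest n with value ≤ 1303 is 50 (since 1275 ≤ 1303 < 1326), so the first above is n = 51, value 1326.

1326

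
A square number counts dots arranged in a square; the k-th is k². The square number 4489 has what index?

67

We need n² = 4489, so n = √4489 = 67.
Check: 67² = 4489. ✓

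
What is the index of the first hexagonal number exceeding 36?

5

Solve n(2n−1) > 36 for integer n.
The largest n with value ≤ 36 is 4 (since 28 ≤ 36 < 45), so the first above is n = 5, value 45.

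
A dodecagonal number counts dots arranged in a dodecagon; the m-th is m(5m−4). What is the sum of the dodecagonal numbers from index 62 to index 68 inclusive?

146195

Σ i(5i−4) = 5Σi² − 4Σi over i = 62..68.
Σi = 2346 − 1891 = 455 and Σi² = 107134 − 77531 = 29603.
5·29603 − 4·455 = 146195.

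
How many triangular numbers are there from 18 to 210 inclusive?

The n-th triangular number is n(n+1)/2.
Smallest index with value ≥ 18: n = 6 (giving 21).
Largest index with value ≤ 210: n = 20 (giving 210).
Indices 6 through 20: 15 terms.

15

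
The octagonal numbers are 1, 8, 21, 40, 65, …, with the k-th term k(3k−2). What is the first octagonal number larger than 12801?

12936

Solve n(3n−2) > 12801 for integer n.
The largest n with value ≤ 12801 is 65 (since 12545 ≤ 12801 < 12936), so the first above is n = 66, value 12936.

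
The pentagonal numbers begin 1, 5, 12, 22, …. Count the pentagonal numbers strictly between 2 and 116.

7

The n-th pentagonal number is n(3n−1)/2.
Smallest index with value > 2: n = 2 (giving 5).
Largest index with value < 116: n = 8 (giving 92).
Indices 2 through 8: 7 terms.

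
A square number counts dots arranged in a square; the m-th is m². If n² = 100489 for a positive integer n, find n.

317

We need n² = 100489, so n = √100489 = 317.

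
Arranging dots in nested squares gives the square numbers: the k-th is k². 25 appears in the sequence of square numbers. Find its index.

5

We need n² = 25, so n = √25 = 5.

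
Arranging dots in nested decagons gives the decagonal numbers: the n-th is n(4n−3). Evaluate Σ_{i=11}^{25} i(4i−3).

19750

Σ i(4i−3) = 4Σi² − 3Σi over i = 11..25.
Σi = 325 − 55 = 270 and Σi² = 5525 − 385 = 5140.
4·5140 − 3·270 = 19750.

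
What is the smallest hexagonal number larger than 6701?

Solve n(2n−1) > 6701 for integer n.
The largest n with value ≤ 6701 is 58 (since 6670 ≤ 6701 < 6903), so the first above is n = 59, value 6903.

6903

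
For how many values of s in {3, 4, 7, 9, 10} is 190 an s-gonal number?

s = 3: P(3, 19) = 190. ✓
s = 4: P(4, 13) = 169 and P(4, 14) = 196; 190 is not s-gonal.
s = 7: P(7, 9) = 189 and P(7, 10) = 235; 190 is not s-gonal.
s = 9: P(9, 7) = 154 and P(9, 8) = 204; 190 is not s-gonal.
s = 10: P(10, 7) = 175 and P(10, 8) = 232; 190 is not s-gonal.
Hits: s ∈ {3} → 1.

1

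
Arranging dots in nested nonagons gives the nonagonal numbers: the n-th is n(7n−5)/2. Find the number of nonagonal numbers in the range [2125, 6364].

The n-th nonagonal number is n(7n−5)/2.
Smallest index with value ≥ 2125: n = 25 (giving 2125).
Largest index with value ≤ 6364: n = 43 (giving 6364).
Indices 25 through 43: 19 terms.

19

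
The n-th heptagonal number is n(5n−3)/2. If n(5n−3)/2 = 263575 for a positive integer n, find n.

325

Set n(5n−3)/2 = 263575, giving 5n² − 3n − 527150 = 0.
So n = (3 + 3247) / 10 = 3250/10 = 325.
Check: 325·(5·325 − 3)/2 = 263575. ✓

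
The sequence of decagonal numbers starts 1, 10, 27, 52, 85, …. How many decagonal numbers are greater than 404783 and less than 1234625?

The n-th decagonal number is n(4n−3).
Smallest index with value > 404783: n = 319 (giving 406087).
Largest index with value < 1234625: n = 555 (giving 1230435).
Indices 319 through 555: 237 terms.

237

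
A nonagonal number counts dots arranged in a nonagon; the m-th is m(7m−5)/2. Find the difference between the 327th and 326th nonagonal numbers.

Consecutive nonagonal numbers differ by 7n − 6: here 7·327 − 6 = 2283.

2283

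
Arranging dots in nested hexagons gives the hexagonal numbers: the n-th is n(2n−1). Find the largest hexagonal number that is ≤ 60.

Solve n(2n−1) ≤ 60 for integer n.
n = 5 gives 45 ≤ 60, while n = 6 gives 66 > 60; so the answer is 45.

45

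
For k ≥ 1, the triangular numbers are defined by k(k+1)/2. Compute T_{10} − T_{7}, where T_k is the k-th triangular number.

27

10·11/2 = 55 and 7·8/2 = 28.
Difference: 55 − 28 = 27.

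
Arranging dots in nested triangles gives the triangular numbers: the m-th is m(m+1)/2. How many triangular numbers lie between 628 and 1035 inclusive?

The n-th triangular number is n(n+1)/2.
Smallest index with value ≥ 628: n = 35 (giving 630).
Largest index with value ≤ 1035: n = 45 (giving 1035).
Indices 35 through 45: 11 terms.

11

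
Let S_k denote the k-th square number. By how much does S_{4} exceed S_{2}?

12

4² = 16 and 2² = 4.
Difference: 16 − 4 = 12.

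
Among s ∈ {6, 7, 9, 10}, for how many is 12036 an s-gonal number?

s = 6: P(6, 77) = 11781 and P(6, 78) = 12090; 12036 is not s-gonal.
s = 7: P(7, 69) = 11799 and P(7, 70) = 12145; 12036 is not s-gonal.
s = 9: P(9, 59) = 12036. ✓
s = 10: P(10, 55) = 11935 and P(10, 56) = 12376; 12036 is not s-gonal.
Hits: s ∈ {9} → 1.

1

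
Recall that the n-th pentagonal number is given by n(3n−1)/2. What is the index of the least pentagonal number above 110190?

Solve n(3n−1)/2 > 110190 for integer n.
The largest n with value ≤ 110190 is 271 (since 110026 ≤ 110190 < 110840), so the first above is n = 272, value 110840.

272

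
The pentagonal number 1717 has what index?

Set n(3n−1)/2 = 1717, giving 3n² − n − 3434 = 0.
So n = (1 + 203) / 6 = 204/6 = 34.
Check: 34·(3·34 − 1)/2 = 1717. ✓

34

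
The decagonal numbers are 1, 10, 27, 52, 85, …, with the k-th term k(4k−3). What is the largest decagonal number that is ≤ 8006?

Solve n(4n−3) ≤ 8006 for integer n.
n = 45 gives 7965 ≤ 8006, while n = 46 gives 8326 > 8006; so the answer is 7965.

7965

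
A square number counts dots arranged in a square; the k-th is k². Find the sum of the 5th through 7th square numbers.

110

Σ_{i=5}^{7} i² = 140 − 30 = 110.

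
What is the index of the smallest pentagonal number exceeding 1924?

Solve n(3n−1)/2 > 1924 for integer n.
The largest n with value ≤ 1924 is 35 (since 1820 ≤ 1924 < 1926), so the first above is n = 36, value 1926.

36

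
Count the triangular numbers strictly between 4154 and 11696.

62

The n-th triangular number is n(n+1)/2.
Smallest index with value > 4154: n = 91 (giving 4186).
Largest index with value < 11696: n = 152 (giving 11628).
Indices 91 through 152: 62 terms.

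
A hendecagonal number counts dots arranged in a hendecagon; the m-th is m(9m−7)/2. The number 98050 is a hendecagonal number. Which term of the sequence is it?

148

Set n(9n−7)/2 = 98050, giving 9n² − 7n − 196100 = 0.
So n = (7 + 2657) / 18 = 2664/18 = 148.
Check: 148·(9·148 − 7)/2 = 98050. ✓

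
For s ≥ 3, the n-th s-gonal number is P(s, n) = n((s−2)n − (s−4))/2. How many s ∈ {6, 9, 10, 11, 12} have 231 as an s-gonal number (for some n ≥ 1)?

1

s = 6: P(6, 11) = 231. ✓
s = 9: P(9, 8) = 204 and P(9, 9) = 261; 231 is not s-gonal.
s = 10: P(10, 7) = 175 and P(10, 8) = 232; 231 is not s-gonal.
s = 11: P(11, 7) = 196 and P(11, 8) = 260; 231 is not s-gonal.
s = 12: P(12, 7) = 217 and P(12, 8) = 288; 231 is not s-gonal.
Hits: s ∈ {6} → 1.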